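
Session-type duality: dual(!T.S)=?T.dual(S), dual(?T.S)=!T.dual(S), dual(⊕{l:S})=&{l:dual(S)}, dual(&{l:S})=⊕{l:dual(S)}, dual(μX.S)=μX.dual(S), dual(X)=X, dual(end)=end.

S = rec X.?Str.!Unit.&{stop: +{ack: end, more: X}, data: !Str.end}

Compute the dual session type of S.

rec X ↦ rec X  (rec unchanged)
  ?Str ↦ !Str
    !Unit ↦ ?Unit
      &{stop,data} ↦ +{stop,data}  (external→internal)
        case stop:
          +{ack,more} ↦ &{ack,more}  (select→offer)
            case ack:
              end ↦ end
            case more:
              X ↦ X
        case data:
          !Str ↦ ?Str
            end ↦ end

rec X.!Str.?Unit.+{stop: &{ack: end, more: X}, data: ?Str.end}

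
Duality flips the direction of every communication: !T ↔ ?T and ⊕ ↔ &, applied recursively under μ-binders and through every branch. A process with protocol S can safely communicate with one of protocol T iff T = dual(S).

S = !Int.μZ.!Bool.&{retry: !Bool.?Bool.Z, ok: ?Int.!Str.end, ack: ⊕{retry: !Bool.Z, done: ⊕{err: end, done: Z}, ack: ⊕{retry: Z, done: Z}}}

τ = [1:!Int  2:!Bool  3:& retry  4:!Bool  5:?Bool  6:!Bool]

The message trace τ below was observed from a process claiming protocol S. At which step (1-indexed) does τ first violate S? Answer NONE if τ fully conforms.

step 1: !Int  ok  state: μZ.…
step 2: !Bool  ok  state: &{retry: !Bool.?Bool.μZ.…, ok: ?Int.!Str.end, ack: ⊕{retry: !Bool.μZ.…, done: ⊕{err: end, done: μZ.…}, ack: ⊕{retry: μZ.…, done: μZ.…}}}
step 3: & retry  ok  state: !Bool.?Bool.μZ.…
step 4: !Bool  ok  state: ?Bool.μZ.…
step 5: ?Bool  ok  state: μZ.…
step 6: !Bool  ok  state: &{retry: !Bool.?Bool.μZ.…, ok: ?Int.!Str.end, ack: ⊕{retry: !Bool.μZ.…, done: ⊕{err: end, done: μZ.…}, ack: ⊕{retry: μZ.…, done: μZ.…}}}
τ conforms to S (length 6)

NONE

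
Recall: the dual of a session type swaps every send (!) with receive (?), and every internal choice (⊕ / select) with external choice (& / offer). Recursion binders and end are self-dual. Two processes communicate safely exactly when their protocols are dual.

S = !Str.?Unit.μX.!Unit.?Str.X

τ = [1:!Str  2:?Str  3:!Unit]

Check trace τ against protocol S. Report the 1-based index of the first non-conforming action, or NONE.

2

[1] !Str  match  state: ?Unit.μX.…
[2] got ?Str, protocol expects ?Unit  ✗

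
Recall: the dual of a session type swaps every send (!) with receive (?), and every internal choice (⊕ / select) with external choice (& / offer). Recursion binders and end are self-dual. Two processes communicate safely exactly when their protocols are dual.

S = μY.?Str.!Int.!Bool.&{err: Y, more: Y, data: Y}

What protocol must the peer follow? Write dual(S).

μY → μY  (binder kept)
  ?Str → !Str
    !Int → ?Int
      !Bool → ?Bool
        &{err,more,data} → ⊕{err,more,data}  (offer→select)
          [err]
            dual(Y) = Y
          [more]
            dual(Y) = Y
          [data]
            dual(Y) = Y

μY.!Str.?Int.?Bool.⊕{err: Y, more: Y, data: Y}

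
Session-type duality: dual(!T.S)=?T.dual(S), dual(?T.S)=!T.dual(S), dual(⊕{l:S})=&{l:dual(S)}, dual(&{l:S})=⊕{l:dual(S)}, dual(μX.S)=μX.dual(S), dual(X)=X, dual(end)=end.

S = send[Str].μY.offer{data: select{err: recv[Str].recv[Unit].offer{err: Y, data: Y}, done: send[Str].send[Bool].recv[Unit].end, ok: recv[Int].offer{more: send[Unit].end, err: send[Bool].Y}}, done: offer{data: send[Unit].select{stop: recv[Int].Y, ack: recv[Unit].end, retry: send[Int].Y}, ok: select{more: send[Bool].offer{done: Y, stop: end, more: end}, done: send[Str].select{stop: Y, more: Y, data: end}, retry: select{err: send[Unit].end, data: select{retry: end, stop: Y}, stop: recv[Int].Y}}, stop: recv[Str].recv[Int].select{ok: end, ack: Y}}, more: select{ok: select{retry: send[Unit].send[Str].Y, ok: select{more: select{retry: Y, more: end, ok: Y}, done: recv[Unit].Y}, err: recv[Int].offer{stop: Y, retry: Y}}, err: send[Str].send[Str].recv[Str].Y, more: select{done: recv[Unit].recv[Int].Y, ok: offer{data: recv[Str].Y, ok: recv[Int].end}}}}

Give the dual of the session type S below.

send[Str] = recv[Str]
  μY = μY  (binder kept)
    offer{data,done,more} = select{data,done,more}  (offer→select)
      [data]
        select{err,done,ok} = offer{err,done,ok}  (⊕→&)
          [err]
            recv[Str] = send[Str]
              recv[Unit] = send[Unit]
                offer{err,data} = select{err,data}  (offer→select)
                  [err]
                    Y self-dual
                  [data]
                    Y self-dual
          [done]
            send[Str] = recv[Str]
              send[Bool] = recv[Bool]
                recv[Unit] = send[Unit]
                  end self-dual
          [ok]
            recv[Int] = send[Int]
              offer{more,err} = select{more,err}  (offer→select)
                [more]
                  send[Unit] = recv[Unit]
                    end self-dual
                [err]
                  send[Bool] = recv[Bool]
                    Y self-dual
      [done]
        offer{data,ok,stop} = select{data,ok,stop}  (offer→select)
          [data]
            send[Unit] = recv[Unit]
              select{stop,ack,retry} = offer{stop,ack,retry}  (⊕→&)
                [stop]
                  recv[Int] = send[Int]
                    Y self-dual
                [ack]
                  recv[Unit] = send[Unit]
                    end self-dual
                [retry]
                  send[Int] = recv[Int]
                    Y self-dual
          [ok]
            select{more,done,retry} = offer{more,done,retry}  (⊕→&)
              [more]
                send[Bool] = recv[Bool]
                  offer{done,stop,more} = select{done,stop,more}  (offer→select)
                    [done]
                      Y self-dual
                    [stop]
                      end self-dual
                    [more]
                      end self-dual
              [done]
                send[Str] = recv[Str]
                  select{stop,more,data} = offer{stop,more,data}  (⊕→&)
                    [stop]
                      Y self-dual
                    [more]
                      Y self-dual
                    [data]
                      end self-dual
              [retry]
                select{err,data,stop} = offer{err,data,stop}  (⊕→&)
                  [err]
                    send[Unit] = recv[Unit]
                      end self-dual
                  [data]
                    select{retry,stop} = offer{retry,stop}  (⊕→&)
                      [retry]
                        end self-dual
                      [stop]
                        Y self-dual
                  [stop]
                    recv[Int] = send[Int]
                      Y self-dual
          [stop]
            recv[Str] = send[Str]
              recv[Int] = send[Int]
                select{ok,ack} = offer{ok,ack}  (⊕→&)
                  [ok]
                    end self-dual
                  [ack]
                    Y self-dual
      [more]
        select{ok,err,more} = offer{ok,err,more}  (⊕→&)
          [ok]
            select{retry,ok,err} = offer{retry,ok,err}  (⊕→&)
              [retry]
                send[Unit] = recv[Unit]
                  send[Str] = recv[Str]
                    Y self-dual
              [ok]
                select{more,done} = offer{more,done}  (⊕→&)
                  [more]
                    select{retry,more,ok} = offer{retry,more,ok}  (⊕→&)
                      [retry]
                        Y self-dual
                      [more]
                        end self-dual
                      [ok]
                        Y self-dual
                  [done]
                    recv[Unit] = send[Unit]
                      Y self-dual
              [err]
                recv[Int] = send[Int]
                  offer{stop,retry} = select{stop,retry}  (offer→select)
                    [stop]
                      Y self-dual
                    [retry]
                      Y self-dual
          [err]
            send[Str] = recv[Str]
              send[Str] = recv[Str]
                recv[Str] = send[Str]
                  Y self-dual
          [more]
            select{done,ok} = offer{done,ok}  (⊕→&)
              [done]
                recv[Unit] = send[Unit]
                  recv[Int] = send[Int]
                    Y self-dual
              [ok]
                offer{data,ok} = select{data,ok}  (offer→select)
                  [data]
                    recv[Str] = send[Str]
                      Y self-dual
                  [ok]
                    recv[Int] = send[Int]
                      end self-dual

recv[Str].μY.select{data: offer{err: send[Str].send[Unit].select{err: Y, data: Y}, done: recv[Str].recv[Bool].send[Unit].end, ok: send[Int].select{more: recv[Unit].end, err: recv[Bool].Y}}, done: select{data: recv[Unit].offer{stop: send[Int].Y, ack: send[Unit].end, retry: recv[Int].Y}, ok: offer{more: recv[Bool].select{done: Y, stop: end, more: end}, done: recv[Str].offer{stop: Y, more: Y, data: end}, retry: offer{err: recv[Unit].end, data: offer{retry: end, stop: Y}, stop: send[Int].Y}}, stop: send[Str].send[Int].offer{ok: end, ack: Y}}, more: offer{ok: offer{retry: recv[Unit].recv[Str].Y, ok: offer{more: offer{retry: Y, more: end, ok: Y}, done: send[Unit].Y}, err: send[Int].select{stop: Y, retry: Y}}, err: recv[Str].recv[Str].send[Str].Y, more: offer{done: send[Unit].send[Int].Y, ok: select{data: send[Str].Y, ok: send[Int].end}}}}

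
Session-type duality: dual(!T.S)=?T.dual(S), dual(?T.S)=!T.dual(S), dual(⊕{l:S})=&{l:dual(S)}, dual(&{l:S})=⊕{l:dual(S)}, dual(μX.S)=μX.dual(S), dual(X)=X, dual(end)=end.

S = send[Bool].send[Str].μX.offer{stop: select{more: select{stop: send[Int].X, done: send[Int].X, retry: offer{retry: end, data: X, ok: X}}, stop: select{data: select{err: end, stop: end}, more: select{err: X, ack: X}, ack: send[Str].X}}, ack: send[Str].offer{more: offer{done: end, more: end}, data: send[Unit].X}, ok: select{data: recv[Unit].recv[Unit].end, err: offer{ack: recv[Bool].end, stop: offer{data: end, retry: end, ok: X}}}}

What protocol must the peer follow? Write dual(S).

send[Bool] = recv[Bool]
  send[Str] = recv[Str]
    μX = μX  (μ self-dual)
      offer{stop,ack,ok} = select{stop,ack,ok}  (external→internal)
        case stop:
          select{more,stop} = offer{more,stop}  (⊕→&)
            case more:
              select{stop,done,retry} = offer{stop,done,retry}  (⊕→&)
                case stop:
                  send[Int] = recv[Int]
                    X ↦ X
                case done:
                  send[Int] = recv[Int]
                    X ↦ X
                case retry:
                  offer{retry,data,ok} = select{retry,data,ok}  (external→internal)
                    case retry:
                      end ↦ end
                    case data:
                      X ↦ X
                    case ok:
                      X ↦ X
            case stop:
              select{data,more,ack} = offer{data,more,ack}  (⊕→&)
                case data:
                  select{err,stop} = offer{err,stop}  (⊕→&)
                    case err:
                      end ↦ end
                    case stop:
                      end ↦ end
                case more:
                  select{err,ack} = offer{err,ack}  (⊕→&)
                    case err:
                      X ↦ X
                    case ack:
                      X ↦ X
                case ack:
                  send[Str] = recv[Str]
                    X ↦ X
        case ack:
          send[Str] = recv[Str]
            offer{more,data} = select{more,data}  (external→internal)
              case more:
                offer{done,more} = select{done,more}  (external→internal)
                  case done:
                    end ↦ end
                  case more:
                    end ↦ end
              case data:
                send[Unit] = recv[Unit]
                  X ↦ X
        case ok:
          select{data,err} = offer{data,err}  (⊕→&)
            case data:
              recv[Unit] = send[Unit]
                recv[Unit] = send[Unit]
                  end ↦ end
            case err:
              offer{ack,stop} = select{ack,stop}  (external→internal)
                case ack:
                  recv[Bool] = send[Bool]
                    end ↦ end
                case stop:
                  offer{data,retry,ok} = select{data,retry,ok}  (external→internal)
                    case data:
                      end ↦ end
                    case retry:
                      end ↦ end
                    case ok:
                      X ↦ X

recv[Bool].recv[Str].μX.select{stop: offer{more: offer{stop: recv[Int].X, done: recv[Int].X, retry: select{retry: end, data: X, ok: X}}, stop: offer{data: offer{err: end, stop: end}, more: offer{err: X, ack: X}, ack: recv[Str].X}}, ack: recv[Str].select{more: select{done: end, more: end}, data: recv[Unit].X}, ok: offer{data: send[Unit].send[Unit].end, err: select{ack: send[Bool].end, stop: select{data: end, retry: end, ok: X}}}}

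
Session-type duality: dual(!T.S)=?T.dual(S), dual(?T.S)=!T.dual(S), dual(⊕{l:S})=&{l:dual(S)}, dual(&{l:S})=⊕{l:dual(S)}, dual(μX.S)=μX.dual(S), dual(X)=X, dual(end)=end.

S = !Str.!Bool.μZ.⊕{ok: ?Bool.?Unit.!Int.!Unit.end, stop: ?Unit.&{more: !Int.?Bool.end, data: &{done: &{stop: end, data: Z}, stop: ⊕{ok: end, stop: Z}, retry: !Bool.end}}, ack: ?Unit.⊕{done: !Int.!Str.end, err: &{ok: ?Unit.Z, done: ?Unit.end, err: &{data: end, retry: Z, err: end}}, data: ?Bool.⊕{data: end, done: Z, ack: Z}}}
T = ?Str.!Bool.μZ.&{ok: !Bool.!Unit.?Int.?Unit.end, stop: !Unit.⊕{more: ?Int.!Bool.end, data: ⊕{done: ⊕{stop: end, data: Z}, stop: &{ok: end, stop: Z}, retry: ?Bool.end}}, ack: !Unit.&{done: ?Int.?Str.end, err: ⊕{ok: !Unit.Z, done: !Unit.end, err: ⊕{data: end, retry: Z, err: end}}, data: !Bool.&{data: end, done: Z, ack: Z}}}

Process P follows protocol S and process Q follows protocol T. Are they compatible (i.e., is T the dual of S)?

NO

!Str | ?Str  ✓
  !Bool | !Bool  ✗ same direction on both sides — not dual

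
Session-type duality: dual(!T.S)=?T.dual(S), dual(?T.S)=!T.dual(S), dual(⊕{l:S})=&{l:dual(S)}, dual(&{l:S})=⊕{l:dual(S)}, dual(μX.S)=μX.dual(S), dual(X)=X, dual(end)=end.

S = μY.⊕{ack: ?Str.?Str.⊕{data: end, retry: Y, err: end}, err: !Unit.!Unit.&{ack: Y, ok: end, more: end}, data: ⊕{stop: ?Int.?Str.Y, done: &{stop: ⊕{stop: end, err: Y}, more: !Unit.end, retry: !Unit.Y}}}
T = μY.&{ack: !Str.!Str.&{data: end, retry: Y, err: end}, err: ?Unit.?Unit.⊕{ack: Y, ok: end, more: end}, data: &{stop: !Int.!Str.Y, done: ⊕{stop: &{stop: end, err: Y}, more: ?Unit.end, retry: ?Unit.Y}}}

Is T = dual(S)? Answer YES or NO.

YES

μY vs μY  ✓ (rec unchanged)
  ⊕{ack,err,data} vs &{ack,err,data}  ✓ labels match
    [ack]
      ?Str vs !Str  ✓
        ?Str vs !Str  ✓
          ⊕{data,retry,err} vs &{data,retry,err}  ✓ labels match
            [data]
              end vs end  ✓
            [retry]
              Y vs Y  ✓
            [err]
              end vs end  ✓
    [err]
      !Unit vs ?Unit  ✓
        !Unit vs ?Unit  ✓
          &{ack,ok,more} vs ⊕{ack,ok,more}  ✓ labels match
            [ack]
              Y vs Y  ✓
            [ok]
              end vs end  ✓
            [more]
              end vs end  ✓
    [data]
      ⊕{stop,done} vs &{stop,done}  ✓ labels match
        [stop]
          ?Int vs !Int  ✓
            ?Str vs !Str  ✓
              Y vs Y  ✓
        [done]
          &{stop,more,retry} vs ⊕{stop,more,retry}  ✓ labels match
            [stop]
              ⊕{stop,err} vs &{stop,err}  ✓ labels match
                [stop]
                  end vs end  ✓
                [err]
                  Y vs Y  ✓
            [more]
              !Unit vs ?Unit  ✓
                end vs end  ✓
            [retry]
              !Unit vs ?Unit  ✓
                Y vs Y  ✓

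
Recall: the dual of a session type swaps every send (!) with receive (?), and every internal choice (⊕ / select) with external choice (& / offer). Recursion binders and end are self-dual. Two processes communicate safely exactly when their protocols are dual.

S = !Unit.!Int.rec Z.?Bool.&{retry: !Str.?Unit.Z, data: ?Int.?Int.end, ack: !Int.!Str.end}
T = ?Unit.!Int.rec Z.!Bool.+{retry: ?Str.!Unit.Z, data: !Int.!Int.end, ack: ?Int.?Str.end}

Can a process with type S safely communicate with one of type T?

NO

!Unit vs ?Unit  match
  !Int vs !Int  ✗ same direction on both sides — not dual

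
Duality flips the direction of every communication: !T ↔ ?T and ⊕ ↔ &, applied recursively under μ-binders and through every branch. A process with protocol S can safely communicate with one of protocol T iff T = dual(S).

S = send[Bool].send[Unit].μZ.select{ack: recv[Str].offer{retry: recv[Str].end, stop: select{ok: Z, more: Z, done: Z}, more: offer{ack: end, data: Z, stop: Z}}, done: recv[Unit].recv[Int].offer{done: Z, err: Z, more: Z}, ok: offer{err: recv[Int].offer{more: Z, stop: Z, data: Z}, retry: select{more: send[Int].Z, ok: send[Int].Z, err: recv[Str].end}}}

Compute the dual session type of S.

send[Bool] ↦ recv[Bool]
  send[Unit] ↦ recv[Unit]
    μZ ↦ μZ  (μ self-dual)
      select{ack,done,ok} ↦ offer{ack,done,ok}  (select→offer)
        [ack]
          recv[Str] ↦ send[Str]
            offer{retry,stop,more} ↦ select{retry,stop,more}  (offer→select)
              [retry]
                recv[Str] ↦ send[Str]
                  dual(end) = end
              [stop]
                select{ok,more,done} ↦ offer{ok,more,done}  (select→offer)
                  [ok]
                    dual(Z) = Z
                  [more]
                    dual(Z) = Z
                  [done]
                    dual(Z) = Z
              [more]
                offer{ack,data,stop} ↦ select{ack,data,stop}  (offer→select)
                  [ack]
                    dual(end) = end
                  [data]
                    dual(Z) = Z
                  [stop]
                    dual(Z) = Z
        [done]
          recv[Unit] ↦ send[Unit]
            recv[Int] ↦ send[Int]
              offer{done,err,more} ↦ select{done,err,more}  (offer→select)
                [done]
                  dual(Z) = Z
                [err]
                  dual(Z) = Z
                [more]
                  dual(Z) = Z
        [ok]
          offer{err,retry} ↦ select{err,retry}  (offer→select)
            [err]
              recv[Int] ↦ send[Int]
                offer{more,stop,data} ↦ select{more,stop,data}  (offer→select)
                  [more]
                    dual(Z) = Z
                  [stop]
                    dual(Z) = Z
                  [data]
                    dual(Z) = Z
            [retry]
              select{more,ok,err} ↦ offer{more,ok,err}  (select→offer)
                [more]
                  send[Int] ↦ recv[Int]
                    dual(Z) = Z
                [ok]
                  send[Int] ↦ recv[Int]
                    dual(Z) = Z
                [err]
                  recv[Str] ↦ send[Str]
                    dual(end) = end

recv[Bool].recv[Unit].μZ.offer{ack: send[Str].select{retry: send[Str].end, stop: offer{ok: Z, more: Z, done: Z}, more: select{ack: end, data: Z, stop: Z}}, done: send[Unit].send[Int].select{done: Z, err: Z, more: Z}, ok: select{err: send[Int].select{more: Z, stop: Z, data: Z}, retry: offer{more: recv[Int].Z, ok: recv[Int].Z, err: send[Str].end}}}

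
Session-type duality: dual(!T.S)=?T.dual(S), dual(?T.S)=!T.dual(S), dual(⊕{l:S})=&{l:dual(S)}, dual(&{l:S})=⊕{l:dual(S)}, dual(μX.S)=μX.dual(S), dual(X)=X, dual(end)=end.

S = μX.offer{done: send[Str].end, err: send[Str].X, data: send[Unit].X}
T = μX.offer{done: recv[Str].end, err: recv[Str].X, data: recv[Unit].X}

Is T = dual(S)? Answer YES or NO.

μX vs μX  ✓ (binder kept)
  offer{done,err,data} vs offer{done,err,data}  ✗ choice polarity not flipped — not dual

NO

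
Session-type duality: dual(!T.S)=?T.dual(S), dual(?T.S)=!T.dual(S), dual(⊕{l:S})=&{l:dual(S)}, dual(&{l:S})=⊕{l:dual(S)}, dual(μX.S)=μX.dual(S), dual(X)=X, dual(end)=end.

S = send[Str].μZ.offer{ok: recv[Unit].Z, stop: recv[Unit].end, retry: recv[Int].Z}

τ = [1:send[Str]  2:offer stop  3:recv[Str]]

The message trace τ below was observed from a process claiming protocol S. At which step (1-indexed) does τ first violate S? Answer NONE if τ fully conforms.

3

[1] send[Str]  ✓  now at μZ.…
[2] offer stop  ✓  now at recv[Unit].end
[3] got recv[Str], protocol expects recv[Unit]  ✗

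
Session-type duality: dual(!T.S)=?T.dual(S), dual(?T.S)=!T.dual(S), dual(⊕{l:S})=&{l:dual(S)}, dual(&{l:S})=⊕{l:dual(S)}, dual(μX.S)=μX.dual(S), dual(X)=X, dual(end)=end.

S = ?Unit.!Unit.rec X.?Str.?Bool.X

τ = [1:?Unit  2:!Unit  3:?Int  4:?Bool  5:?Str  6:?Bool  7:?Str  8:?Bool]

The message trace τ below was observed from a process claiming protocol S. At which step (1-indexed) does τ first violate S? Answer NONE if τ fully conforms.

3

step 1: ?Unit  ✓  now at !Unit.rec X.…
step 2: !Unit  ✓  now at rec X.…
step 3: got ?Int, protocol expects ?Str  ✗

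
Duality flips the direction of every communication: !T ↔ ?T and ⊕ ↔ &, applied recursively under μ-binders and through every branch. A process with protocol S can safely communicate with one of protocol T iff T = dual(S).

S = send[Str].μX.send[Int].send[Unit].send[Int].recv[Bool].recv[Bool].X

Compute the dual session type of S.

recv[Str].μX.recv[Int].recv[Unit].recv[Int].send[Bool].send[Bool].X

send[Str] → recv[Str]
  μX → μX  (μ self-dual)
    send[Int] → recv[Int]
      send[Unit] → recv[Unit]
        send[Int] → recv[Int]
          recv[Bool] → send[Bool]
            recv[Bool] → send[Bool]
              dual(X) = X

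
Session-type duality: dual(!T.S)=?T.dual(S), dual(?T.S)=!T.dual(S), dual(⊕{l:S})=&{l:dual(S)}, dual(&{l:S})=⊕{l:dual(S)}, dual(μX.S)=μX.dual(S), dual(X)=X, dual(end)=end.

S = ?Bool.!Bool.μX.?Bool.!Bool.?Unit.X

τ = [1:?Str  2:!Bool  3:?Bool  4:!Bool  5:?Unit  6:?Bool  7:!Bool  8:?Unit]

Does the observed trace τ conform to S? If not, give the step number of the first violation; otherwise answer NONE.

1

[1] got ?Str, protocol expects ?Bool  ✗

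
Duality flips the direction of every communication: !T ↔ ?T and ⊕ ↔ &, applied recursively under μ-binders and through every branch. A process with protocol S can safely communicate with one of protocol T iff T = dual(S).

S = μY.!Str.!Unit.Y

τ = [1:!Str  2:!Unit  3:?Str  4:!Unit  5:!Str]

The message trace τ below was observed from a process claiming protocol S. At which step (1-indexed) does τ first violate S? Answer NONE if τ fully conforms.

3

[1] !Str  match  cont: !Unit.μY.…
[2] !Unit  match  cont: μY.…
[3] got ?Str, protocol expects !Str  ✗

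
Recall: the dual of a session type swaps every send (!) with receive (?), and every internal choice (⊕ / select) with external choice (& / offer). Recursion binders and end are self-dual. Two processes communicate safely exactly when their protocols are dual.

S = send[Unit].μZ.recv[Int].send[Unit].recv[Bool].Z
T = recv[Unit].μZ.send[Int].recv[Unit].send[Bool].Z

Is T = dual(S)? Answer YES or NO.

YES

send[Unit] vs recv[Unit]  ✓
  μZ vs μZ  ✓ (binder kept)
    recv[Int] vs send[Int]  ✓
      send[Unit] vs recv[Unit]  ✓
        recv[Bool] vs send[Bool]  ✓
          Z vs Z  ✓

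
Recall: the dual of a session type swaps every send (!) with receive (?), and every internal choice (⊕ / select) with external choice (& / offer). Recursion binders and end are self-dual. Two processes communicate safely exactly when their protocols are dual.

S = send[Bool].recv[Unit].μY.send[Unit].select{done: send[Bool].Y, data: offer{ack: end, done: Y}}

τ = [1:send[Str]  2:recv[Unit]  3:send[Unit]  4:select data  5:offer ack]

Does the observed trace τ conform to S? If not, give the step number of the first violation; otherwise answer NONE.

1

@1 got send[Str], protocol expects send[Bool]  ✗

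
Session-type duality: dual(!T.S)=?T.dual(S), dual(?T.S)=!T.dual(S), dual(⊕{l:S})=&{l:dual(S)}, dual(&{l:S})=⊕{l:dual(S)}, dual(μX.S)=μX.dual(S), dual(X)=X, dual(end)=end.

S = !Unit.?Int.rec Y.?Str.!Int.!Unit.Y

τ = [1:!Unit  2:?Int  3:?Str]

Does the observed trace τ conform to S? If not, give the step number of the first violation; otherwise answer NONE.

NONE

[1] !Unit  ok  residual = ?Int.rec Y.…
[2] ?Int  ok  residual = rec Y.…
[3] ?Str  ok  residual = !Int.!Unit.rec Y.…
trace exhausted — no violation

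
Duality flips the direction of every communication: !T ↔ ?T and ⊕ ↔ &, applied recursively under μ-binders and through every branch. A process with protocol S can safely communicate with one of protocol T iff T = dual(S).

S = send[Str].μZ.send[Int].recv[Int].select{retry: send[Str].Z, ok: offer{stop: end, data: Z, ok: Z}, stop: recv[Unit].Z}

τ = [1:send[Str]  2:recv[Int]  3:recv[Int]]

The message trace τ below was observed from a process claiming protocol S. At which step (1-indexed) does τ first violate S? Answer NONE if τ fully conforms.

2

@1 send[Str]  match  residual = μZ.…
@2 got recv[Int], protocol expects send[Int]  ✗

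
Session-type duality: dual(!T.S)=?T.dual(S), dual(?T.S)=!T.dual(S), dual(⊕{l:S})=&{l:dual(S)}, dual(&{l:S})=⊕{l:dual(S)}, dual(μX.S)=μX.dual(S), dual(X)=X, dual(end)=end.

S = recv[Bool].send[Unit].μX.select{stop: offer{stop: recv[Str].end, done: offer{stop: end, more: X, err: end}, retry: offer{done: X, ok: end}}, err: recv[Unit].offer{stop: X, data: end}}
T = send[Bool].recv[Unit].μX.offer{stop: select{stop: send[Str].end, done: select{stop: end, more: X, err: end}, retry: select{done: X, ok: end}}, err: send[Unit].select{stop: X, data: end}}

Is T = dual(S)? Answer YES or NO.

recv[Bool] vs send[Bool]  ok
  send[Unit] vs recv[Unit]  ok
    μX vs μX  ok (binder kept)
      select{stop,err} vs offer{stop,err}  ok labels match
        case stop:
          offer{stop,done,retry} vs select{stop,done,retry}  ok labels match
            case stop:
              recv[Str] vs send[Str]  ok
                end vs end  ok
            case done:
              offer{stop,more,err} vs select{stop,more,err}  ok labels match
                case stop:
                  end vs end  ok
                case more:
                  X vs X  ok
                case err:
                  end vs end  ok
            case retry:
              offer{done,ok} vs select{done,ok}  ok labels match
                case done:
                  X vs X  ok
                case ok:
                  end vs end  ok
        case err:
          recv[Unit] vs send[Unit]  ok
            offer{stop,data} vs select{stop,data}  ok labels match
              case stop:
                X vs X  ok
              case data:
                end vs end  ok

YES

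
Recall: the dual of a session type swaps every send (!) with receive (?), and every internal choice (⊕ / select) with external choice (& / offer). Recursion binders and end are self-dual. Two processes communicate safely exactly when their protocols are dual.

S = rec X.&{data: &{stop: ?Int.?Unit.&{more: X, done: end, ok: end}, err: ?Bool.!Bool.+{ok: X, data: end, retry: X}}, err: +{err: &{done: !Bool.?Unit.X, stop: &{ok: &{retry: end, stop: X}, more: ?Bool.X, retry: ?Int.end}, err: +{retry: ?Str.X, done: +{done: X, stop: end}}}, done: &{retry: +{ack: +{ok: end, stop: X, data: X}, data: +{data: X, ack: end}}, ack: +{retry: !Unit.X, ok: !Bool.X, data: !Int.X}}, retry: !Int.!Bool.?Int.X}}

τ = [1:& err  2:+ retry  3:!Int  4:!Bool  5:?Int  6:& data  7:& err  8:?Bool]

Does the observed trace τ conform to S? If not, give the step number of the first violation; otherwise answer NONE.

NONE

step 1: & err  match  cont: +{err: &{done: !Bool.?Unit.rec X.…, stop: &{ok: &{retry: end, stop: rec X.…}, more: ?Bool.rec X.…, retry: ?Int.end}, err: +{retry: ?Str.rec X.…, done: +{done: rec X.…, stop: end}}}, done: &{retry: +{ack: +{ok: end, stop: rec X.…, data: rec X.…}, data: +{data: rec X.…, ack: end}}, ack: +{retry: !Unit.rec X.…, ok: !Bool.rec X.…, data: !Int.rec X.…}}, retry: !Int.!Bool.?Int.rec X.…}
step 2: + retry  match  cont: !Int.!Bool.?Int.rec X.…
step 3: !Int  match  cont: !Bool.?Int.rec X.…
step 4: !Bool  match  cont: ?Int.rec X.…
step 5: ?Int  match  cont: rec X.…
step 6: & data  match  cont: &{stop: ?Int.?Unit.&{more: rec X.…, done: end, ok: end}, err: ?Bool.!Bool.+{ok: rec X.…, data: end, retry: rec X.…}}
step 7: & err  match  cont: ?Bool.!Bool.+{ok: rec X.…, data: end, retry: rec X.…}
step 8: ?Bool  match  cont: !Bool.+{ok: rec X.…, data: end, retry: rec X.…}
trace exhausted — no violation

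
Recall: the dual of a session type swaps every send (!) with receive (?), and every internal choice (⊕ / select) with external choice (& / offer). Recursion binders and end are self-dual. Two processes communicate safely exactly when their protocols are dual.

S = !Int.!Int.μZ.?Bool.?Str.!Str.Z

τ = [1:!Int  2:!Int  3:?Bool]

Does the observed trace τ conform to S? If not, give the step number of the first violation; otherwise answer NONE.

NONE

[1] !Int  ✓  cont: !Int.μZ.…
[2] !Int  ✓  cont: μZ.…
[3] ?Bool  ✓  cont: ?Str.!Str.μZ.…
τ conforms to S (length 3)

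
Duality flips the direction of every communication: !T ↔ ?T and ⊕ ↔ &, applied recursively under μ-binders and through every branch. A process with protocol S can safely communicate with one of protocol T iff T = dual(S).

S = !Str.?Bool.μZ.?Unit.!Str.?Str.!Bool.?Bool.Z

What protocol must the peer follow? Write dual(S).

?Str.!Bool.μZ.!Unit.?Str.!Str.?Bool.!Bool.Z

!Str → ?Str
  ?Bool → !Bool
    μZ → μZ  (rec unchanged)
      ?Unit → !Unit
        !Str → ?Str
          ?Str → !Str
            !Bool → ?Bool
              ?Bool → !Bool
                dual(Z) = Z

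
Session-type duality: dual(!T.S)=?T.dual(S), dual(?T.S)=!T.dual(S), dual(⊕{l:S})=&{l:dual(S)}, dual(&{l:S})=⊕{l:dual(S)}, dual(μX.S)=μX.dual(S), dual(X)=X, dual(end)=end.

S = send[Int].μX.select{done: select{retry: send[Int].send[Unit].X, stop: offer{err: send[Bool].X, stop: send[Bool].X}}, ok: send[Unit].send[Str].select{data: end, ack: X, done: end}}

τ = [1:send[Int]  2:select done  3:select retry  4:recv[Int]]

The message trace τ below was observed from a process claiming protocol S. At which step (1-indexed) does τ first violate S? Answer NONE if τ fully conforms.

4

step 1: send[Int]  ok  now at μX.…
step 2: select done  ok  now at select{retry: send[Int].send[Unit].μX.…, stop: offer{err: send[Bool].μX.…, stop: send[Bool].μX.…}}
step 3: select retry  ok  now at send[Int].send[Unit].μX.…
step 4: got recv[Int], protocol expects send[Int]  ✗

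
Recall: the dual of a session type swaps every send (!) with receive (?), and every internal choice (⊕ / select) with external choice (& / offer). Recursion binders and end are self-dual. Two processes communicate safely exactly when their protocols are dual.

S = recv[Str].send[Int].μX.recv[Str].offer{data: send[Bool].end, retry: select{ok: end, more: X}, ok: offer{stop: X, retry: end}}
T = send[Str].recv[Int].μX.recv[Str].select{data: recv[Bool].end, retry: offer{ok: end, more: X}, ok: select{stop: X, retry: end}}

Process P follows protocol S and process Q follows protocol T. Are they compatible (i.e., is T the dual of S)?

recv[Str] ‖ send[Str]  match
  send[Int] ‖ recv[Int]  match
    μX ‖ μX  match (μ self-dual)
      recv[Str] ‖ recv[Str]  ✗ same direction on both sides — not dual

NO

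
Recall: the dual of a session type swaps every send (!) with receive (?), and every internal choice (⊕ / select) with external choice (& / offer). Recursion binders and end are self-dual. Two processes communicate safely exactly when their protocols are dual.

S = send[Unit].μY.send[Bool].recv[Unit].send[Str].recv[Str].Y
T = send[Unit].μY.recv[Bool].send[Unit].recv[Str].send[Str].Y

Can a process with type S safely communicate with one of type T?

send[Unit] | send[Unit]  ✗ same direction on both sides — not dual

NO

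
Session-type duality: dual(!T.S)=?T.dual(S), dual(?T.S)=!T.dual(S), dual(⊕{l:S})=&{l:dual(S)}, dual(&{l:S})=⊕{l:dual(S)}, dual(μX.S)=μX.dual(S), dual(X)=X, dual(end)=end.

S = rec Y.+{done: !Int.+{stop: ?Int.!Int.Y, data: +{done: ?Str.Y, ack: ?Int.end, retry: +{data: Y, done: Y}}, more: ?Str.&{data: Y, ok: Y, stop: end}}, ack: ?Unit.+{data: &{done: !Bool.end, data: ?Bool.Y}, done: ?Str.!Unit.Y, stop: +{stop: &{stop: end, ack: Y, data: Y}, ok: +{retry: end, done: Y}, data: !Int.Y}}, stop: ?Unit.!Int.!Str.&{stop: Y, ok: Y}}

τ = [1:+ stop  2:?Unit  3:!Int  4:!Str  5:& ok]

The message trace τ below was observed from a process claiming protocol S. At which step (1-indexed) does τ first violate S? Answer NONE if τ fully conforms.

NONE

@1 + stop  match  now at ?Unit.!Int.!Str.&{stop: rec Y.…, ok: rec Y.…}
@2 ?Unit  match  now at !Int.!Str.&{stop: rec Y.…, ok: rec Y.…}
@3 !Int  match  now at !Str.&{stop: rec Y.…, ok: rec Y.…}
@4 !Str  match  now at &{stop: rec Y.…, ok: rec Y.…}
@5 & ok  match  now at rec Y.…
all 5 steps conform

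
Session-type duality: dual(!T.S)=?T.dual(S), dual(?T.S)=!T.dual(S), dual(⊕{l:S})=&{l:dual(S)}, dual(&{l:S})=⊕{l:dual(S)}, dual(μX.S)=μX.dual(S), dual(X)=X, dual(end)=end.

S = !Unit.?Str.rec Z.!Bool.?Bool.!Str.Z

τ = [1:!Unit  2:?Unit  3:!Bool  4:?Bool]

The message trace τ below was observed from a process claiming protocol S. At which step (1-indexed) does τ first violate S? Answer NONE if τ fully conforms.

@1 !Unit  match  state: ?Str.rec Z.…
@2 got ?Unit, protocol expects ?Str  ✗

2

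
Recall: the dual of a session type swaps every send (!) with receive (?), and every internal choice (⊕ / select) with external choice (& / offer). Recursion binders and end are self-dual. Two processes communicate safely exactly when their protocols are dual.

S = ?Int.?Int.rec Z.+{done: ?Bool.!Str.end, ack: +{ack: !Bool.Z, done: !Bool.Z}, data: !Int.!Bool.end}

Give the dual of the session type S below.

?Int = !Int
  ?Int = !Int
    rec Z = rec Z  (rec unchanged)
      +{done,ack,data} = &{done,ack,data}  (⊕→&)
        case done:
          ?Bool = !Bool
            !Str = ?Str
              end ↦ end
        case ack:
          +{ack,done} = &{ack,done}  (⊕→&)
            case ack:
              !Bool = ?Bool
                Z ↦ Z
            case done:
              !Bool = ?Bool
                Z ↦ Z
        case data:
          !Int = ?Int
            !Bool = ?Bool
              end ↦ end

!Int.!Int.rec Z.&{done: !Bool.?Str.end, ack: &{ack: ?Bool.Z, done: ?Bool.Z}, data: ?Int.?Bool.end}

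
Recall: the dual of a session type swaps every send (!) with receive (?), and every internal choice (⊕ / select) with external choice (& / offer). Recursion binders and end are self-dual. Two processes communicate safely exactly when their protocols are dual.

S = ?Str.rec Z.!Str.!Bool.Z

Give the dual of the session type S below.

?Str → !Str
  rec Z → rec Z  (μ self-dual)
    !Str → ?Str
      !Bool → ?Bool
        Z ↦ Z

!Str.rec Z.?Str.?Bool.Z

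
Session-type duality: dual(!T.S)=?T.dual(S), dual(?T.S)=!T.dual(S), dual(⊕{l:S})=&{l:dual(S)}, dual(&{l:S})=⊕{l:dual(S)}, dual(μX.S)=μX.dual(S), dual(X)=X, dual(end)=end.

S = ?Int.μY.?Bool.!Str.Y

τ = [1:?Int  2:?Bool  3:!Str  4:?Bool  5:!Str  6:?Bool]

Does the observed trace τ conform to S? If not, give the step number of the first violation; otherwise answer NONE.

@1 ?Int  match  now at μY.…
@2 ?Bool  match  now at !Str.μY.…
@3 !Str  match  now at μY.…
@4 ?Bool  match  now at !Str.μY.…
@5 !Str  match  now at μY.…
@6 ?Bool  match  now at !Str.μY.…
all 6 steps conform

NONE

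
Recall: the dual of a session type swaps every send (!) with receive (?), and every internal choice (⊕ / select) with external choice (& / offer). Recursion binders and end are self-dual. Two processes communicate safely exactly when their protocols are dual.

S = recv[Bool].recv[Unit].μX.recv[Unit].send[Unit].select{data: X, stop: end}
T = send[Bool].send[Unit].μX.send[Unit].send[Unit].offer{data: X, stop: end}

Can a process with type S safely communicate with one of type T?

recv[Bool] vs send[Bool]  match
  recv[Unit] vs send[Unit]  match
    μX vs μX  match (μ self-dual)
      recv[Unit] vs send[Unit]  match
        send[Unit] vs send[Unit]  ✗ same direction on both sides — not dual

NO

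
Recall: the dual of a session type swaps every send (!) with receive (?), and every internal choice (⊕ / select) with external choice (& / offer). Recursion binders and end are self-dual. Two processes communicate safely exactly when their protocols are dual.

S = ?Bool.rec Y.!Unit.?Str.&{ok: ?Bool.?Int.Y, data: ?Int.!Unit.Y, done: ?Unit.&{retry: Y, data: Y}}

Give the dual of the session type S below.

!Bool.rec Y.?Unit.!Str.+{ok: !Bool.!Int.Y, data: !Int.?Unit.Y, done: !Unit.+{retry: Y, data: Y}}

?Bool = !Bool
  rec Y = rec Y  (μ self-dual)
    !Unit = ?Unit
      ?Str = !Str
        &{ok,data,done} = +{ok,data,done}  (offer→select)
          • ok:
            ?Bool = !Bool
              ?Int = !Int
                dual(Y) = Y
          • data:
            ?Int = !Int
              !Unit = ?Unit
                dual(Y) = Y
          • done:
            ?Unit = !Unit
              &{retry,data} = +{retry,data}  (offer→select)
                • retry:
                  dual(Y) = Y
                • data:
                  dual(Y) = Y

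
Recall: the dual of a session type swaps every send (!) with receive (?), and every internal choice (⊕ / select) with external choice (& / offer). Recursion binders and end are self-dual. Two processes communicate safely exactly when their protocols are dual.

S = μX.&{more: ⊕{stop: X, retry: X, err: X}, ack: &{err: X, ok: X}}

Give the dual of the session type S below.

μX = μX  (rec unchanged)
  &{more,ack} = ⊕{more,ack}  (external→internal)
    case more:
      ⊕{stop,retry,err} = &{stop,retry,err}  (select→offer)
        case stop:
          X ↦ X
        case retry:
          X ↦ X
        case err:
          X ↦ X
    case ack:
      &{err,ok} = ⊕{err,ok}  (external→internal)
        case err:
          X ↦ X
        case ok:
          X ↦ X

μX.⊕{more: &{stop: X, retry: X, err: X}, ack: ⊕{err: X, ok: X}}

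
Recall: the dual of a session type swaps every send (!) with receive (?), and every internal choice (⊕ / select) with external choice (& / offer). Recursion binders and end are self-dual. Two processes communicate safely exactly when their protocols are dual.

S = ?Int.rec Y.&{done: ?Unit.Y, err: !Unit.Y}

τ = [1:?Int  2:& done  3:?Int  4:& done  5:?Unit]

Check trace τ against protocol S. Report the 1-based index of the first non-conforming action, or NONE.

3

step 1: ?Int  ok  cont: rec Y.…
step 2: & done  ok  cont: ?Unit.rec Y.…
step 3: got ?Int, protocol expects ?Unit  ✗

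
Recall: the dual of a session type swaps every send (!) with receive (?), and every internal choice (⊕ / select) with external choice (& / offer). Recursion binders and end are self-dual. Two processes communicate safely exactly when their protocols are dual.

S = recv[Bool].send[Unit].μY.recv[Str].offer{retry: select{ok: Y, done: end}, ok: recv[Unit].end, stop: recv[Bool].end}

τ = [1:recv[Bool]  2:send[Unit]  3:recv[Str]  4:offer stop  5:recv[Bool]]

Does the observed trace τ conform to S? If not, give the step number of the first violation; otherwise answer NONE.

@1 recv[Bool]  ok  cont: send[Unit].μY.…
@2 send[Unit]  ok  cont: μY.…
@3 recv[Str]  ok  cont: offer{retry: select{ok: μY.…, done: end}, ok: recv[Unit].end, stop: recv[Bool].end}
@4 offer stop  ok  cont: recv[Bool].end
@5 recv[Bool]  ok  cont: end
all 5 steps conform

NONE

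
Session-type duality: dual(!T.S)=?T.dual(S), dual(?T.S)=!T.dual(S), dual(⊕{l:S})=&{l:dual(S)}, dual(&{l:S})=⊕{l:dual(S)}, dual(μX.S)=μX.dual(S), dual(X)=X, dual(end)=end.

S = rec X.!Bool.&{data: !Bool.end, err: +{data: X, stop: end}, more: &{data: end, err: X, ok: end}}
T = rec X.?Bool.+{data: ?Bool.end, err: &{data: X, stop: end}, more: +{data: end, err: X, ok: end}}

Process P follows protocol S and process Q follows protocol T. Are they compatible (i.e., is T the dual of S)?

YES

rec X vs rec X  ✓ (μ self-dual)
  !Bool vs ?Bool  ✓
    &{data,err,more} vs +{data,err,more}  ✓ label sets agree
      • data:
        !Bool vs ?Bool  ✓
          end vs end  ✓
      • err:
        +{data,stop} vs &{data,stop}  ✓ label sets agree
          • data:
            X vs X  ✓
          • stop:
            end vs end  ✓
      • more:
        &{data,err,ok} vs +{data,err,ok}  ✓ label sets agree
          • data:
            end vs end  ✓
          • err:
            X vs X  ✓
          • ok:
            end vs end  ✓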